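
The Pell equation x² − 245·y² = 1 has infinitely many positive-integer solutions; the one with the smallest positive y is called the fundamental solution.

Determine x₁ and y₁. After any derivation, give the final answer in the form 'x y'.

d=245: √d = [15; 1,1,1,7,6,7,1,1,1,30] (ℓ=10, even), read p_9/q_9
k=0  a_k=15  p_k/q_k = 15/1
k=1  a_k=1  p_k/q_k = 16/1
k=2  a_k=1  p_k/q_k = 31/2
…
k=4  a_k=7  p_k/q_k = 360/23
k=5  a_k=6  p_k/q_k = 2207/141
k=6  a_k=7  p_k/q_k = 15809/1010
k=7  a_k=1  p_k/q_k = 18016/1151
k=8  a_k=1  p_k/q_k = 33825/2161
k=9  a_k=1  p_k/q_k = 51841/3312
fundamental: x₁=51841, y₁=3312  (since 2687489281 − 245·10969344 = 1)

51841 3312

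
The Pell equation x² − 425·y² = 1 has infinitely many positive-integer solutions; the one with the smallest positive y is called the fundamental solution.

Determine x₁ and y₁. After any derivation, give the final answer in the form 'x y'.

143649 6968

[20; 1,1,1,1,1,1,40] for √425; ℓ=7 ⇒ convergent index 13
k=0  a_k=20  p_k/q_k = 20/1
…
k=2  a_k=1  p_k/q_k = 41/2
k=3  a_k=1  p_k/q_k = 62/3
k=4  a_k=1  p_k/q_k = 103/5
…
k=6  a_k=1  p_k/q_k = 268/13
…
k=8  a_k=1  p_k/q_k = 11153/541
k=9  a_k=1  p_k/q_k = 22038/1069
k=10  a_k=1  p_k/q_k = 33191/1610
…
k=12  a_k=1  p_k/q_k = 88420/4289
k=13  a_k=1  p_k/q_k = 143649/6968
(x₁, y₁) = (143649, 6968);  143649² − 425·6968² = 1 ✓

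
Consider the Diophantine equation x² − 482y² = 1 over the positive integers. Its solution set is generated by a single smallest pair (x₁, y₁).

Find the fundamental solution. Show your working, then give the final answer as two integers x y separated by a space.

[21; 1,20,1,42] for √482; ℓ=4 ⇒ convergent index 3
k=0  a_k=21  p_k/q_k = 21/1
k=1  a_k=1  p_k/q_k = 22/1
k=2  a_k=20  p_k/q_k = 461/21
k=3  a_k=1  p_k/q_k = 483/22
→ (483, 22).  Check: 483²=233289, 482·22²=233288, difference 1.

483 22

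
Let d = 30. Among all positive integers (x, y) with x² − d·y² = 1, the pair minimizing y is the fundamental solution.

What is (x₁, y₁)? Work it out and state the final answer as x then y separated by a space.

11 2

√30 → a₀=5, period (2,10); ℓ=2 even so k=1
k=0  a_k=5  p_k/q_k = 5/1
k=1  a_k=2  p_k/q_k = 11/2
(x₁, y₁) = (11, 2);  11² − 30·2² = 1 ✓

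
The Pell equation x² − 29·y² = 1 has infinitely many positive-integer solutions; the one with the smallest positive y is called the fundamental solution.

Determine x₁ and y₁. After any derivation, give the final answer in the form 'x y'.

9801 1820

√29 = [5; 2,1,1,2,10, …], period ℓ=5 (odd) → k=9
i=0: a=5 ⇒ p=5, q=1
…
i=2: a=1 ⇒ p=16, q=3
i=3: a=1 ⇒ p=27, q=5
i=4: a=2 ⇒ p=70, q=13
…
i=7: a=1 ⇒ p=2251, q=418
i=8: a=1 ⇒ p=3775, q=701
i=9: a=2 ⇒ p=9801, q=1820
(x₁, y₁) = (9801, 1820);  9801² − 29·1820² = 1 ✓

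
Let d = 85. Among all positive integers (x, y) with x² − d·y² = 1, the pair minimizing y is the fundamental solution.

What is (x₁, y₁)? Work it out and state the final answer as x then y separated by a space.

[9; 4,1,1,4,18] for √85; ℓ=5 ⇒ convergent index 9
step 0: (9, 1)  from 9·(1,0) + (0,1)
…
step 2: (46, 5)  from 1·(37,4) + (9,1)
…
step 4: (378, 41)  from 4·(83,9) + (46,5)
…
step 6: (27926, 3029)  from 4·(6887,747) + (378,41)
step 7: (34813, 3776)  from 1·(27926,3029) + (6887,747)
step 8: (62739, 6805)  from 1·(34813,3776) + (27926,3029)
step 9: (285769, 30996)  from 4·(62739,6805) + (34813,3776)
fundamental: x₁=285769, y₁=30996  (since 81663921361 − 85·960752016 = 1)

285769 30996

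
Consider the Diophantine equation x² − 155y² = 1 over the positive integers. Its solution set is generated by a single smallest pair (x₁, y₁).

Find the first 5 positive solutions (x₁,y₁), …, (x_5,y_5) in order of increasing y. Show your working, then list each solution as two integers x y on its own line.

d=155: √d = [12; 2,4,2,24] (ℓ=4, even), read p_3/q_3
k=0  a_k=12  p_k/q_k = 12/1
k=1  a_k=2  p_k/q_k = 25/2
k=2  a_k=4  p_k/q_k = 112/9
k=3  a_k=2  p_k/q_k = 249/20
→ (249, 20).  Check: 249²=62001, 155·20²=62000, difference 1.
(249+20√155)^2 = 124001 + 9960√155
(249+20√155)^3 = 61752249 + 4960060√155
(249+20√155)^4 = 30752496001 + 2470099920√155
(249+20√155)^5 = 15314681256249 + 1230104800100√155

249 20
124001 9960
61752249 4960060
30752496001 2470099920
15314681256249 1230104800100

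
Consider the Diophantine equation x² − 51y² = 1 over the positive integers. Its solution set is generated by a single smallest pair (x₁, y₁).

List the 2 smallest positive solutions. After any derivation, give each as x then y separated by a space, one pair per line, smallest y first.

√51 → a₀=7, period (7,14); ℓ=2 even so k=1
i=0: a=7 ⇒ p=7, q=1
i=1: a=7 ⇒ p=50, q=7
(x₁, y₁) = (50, 7);  50² − 51·7² = 1 ✓
n=2: (50,7)∘(50,7) = (50·50+51·7·7, 50·7+7·50) = (4999,700)

50 7
4999 700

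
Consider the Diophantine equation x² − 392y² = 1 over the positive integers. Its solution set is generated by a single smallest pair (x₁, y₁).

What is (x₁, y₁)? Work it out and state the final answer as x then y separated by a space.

99 5

√392 → a₀=19, period (1,3,1,38); ℓ=4 even so k=3
k=0  a_k=19  p_k/q_k = 19/1
…
k=2  a_k=3  p_k/q_k = 79/4
k=3  a_k=1  p_k/q_k = 99/5
→ (99, 5).  Check: 99²=9801, 392·5²=9800, difference 1.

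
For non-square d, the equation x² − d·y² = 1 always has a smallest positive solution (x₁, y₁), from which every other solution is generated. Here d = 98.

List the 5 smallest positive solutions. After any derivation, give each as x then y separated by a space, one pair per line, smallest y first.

99 10
19601 1980
3880899 392030
768398401 77619960
152139002499 15368360050

d=98: √d = [9; 1,8,1,18] (ℓ=4, even), read p_3/q_3
step 0: (9, 1)  from 9·(1,0) + (0,1)
…
step 2: (89, 9)  from 8·(10,1) + (9,1)
step 3: (99, 10)  from 1·(89,9) + (10,1)
fundamental: x₁=99, y₁=10  (since 9801 − 98·100 = 1)
k=2:  x_2 = 99·99+98·10·10 = 19601,  y_2 = 99·10+10·99 = 1980
k=3:  x_3 = 99·19601+98·10·1980 = 3880899,  y_3 = 99·1980+10·19601 = 392030
k=4:  x_4 = 99·3880899+98·10·392030 = 768398401,  y_4 = 99·392030+10·3880899 = 77619960
k=5:  x_5 = 99·768398401+98·10·77619960 = 152139002499,  y_5 = 99·77619960+10·768398401 = 15368360050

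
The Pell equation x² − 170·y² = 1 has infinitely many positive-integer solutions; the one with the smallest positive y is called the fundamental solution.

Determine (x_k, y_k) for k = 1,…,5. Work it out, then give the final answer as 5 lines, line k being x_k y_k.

339 26
229841 17628
155831859 11951758
105653770561 8103274296
71633100608499 5494008020930

√170 = [13; 26, …], period ℓ=1 (odd) → k=1
k=0  a_k=13  p_k/q_k = 13/1
k=1  a_k=26  p_k/q_k = 339/26
fundamental: x₁=339, y₁=26  (since 114921 − 170·676 = 1)
(x_2, y_2) = (339·339 + 170·26·26, 339·26 + 26·339) = (229841, 17628)
(x_3, y_3) = (339·229841 + 170·26·17628, 339·17628 + 26·229841) = (155831859, 11951758)
(x_4, y_4) = (339·155831859 + 170·26·11951758, 339·11951758 + 26·155831859) = (105653770561, 8103274296)
(x_5, y_5) = (339·105653770561 + 170·26·8103274296, 339·8103274296 + 26·105653770561) = (71633100608499, 5494008020930)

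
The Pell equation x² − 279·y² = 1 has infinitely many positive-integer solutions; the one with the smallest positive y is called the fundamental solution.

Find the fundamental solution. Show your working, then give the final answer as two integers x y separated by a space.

1520 91

[16; 1,2,2,1,2,2,1,32] for √279; ℓ=8 ⇒ convergent index 7
a_0=16:  p_0=16·1+0=16,  q_0=16·0+1=1
…
a_3=2:  p_3=2·50+17=117,  q_3=2·3+1=7
a_4=1:  p_4=1·117+50=167,  q_4=1·7+3=10
a_5=2:  p_5=2·167+117=451,  q_5=2·10+7=27
a_6=2:  p_6=2·451+167=1069,  q_6=2·27+10=64
a_7=1:  p_7=1·1069+451=1520,  q_7=1·64+27=91
fundamental: x₁=1520, y₁=91  (since 2310400 − 279·8281 = 1)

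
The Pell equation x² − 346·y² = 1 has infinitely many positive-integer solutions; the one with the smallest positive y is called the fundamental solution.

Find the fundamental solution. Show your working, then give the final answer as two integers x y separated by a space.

17299 930

[18; 1,1,1,1,36] for √346; ℓ=5 ⇒ convergent index 9
step 0: (18, 1)  from 18·(1,0) + (0,1)
step 1: (19, 1)  from 1·(18,1) + (1,0)
…
step 3: (56, 3)  from 1·(37,2) + (19,1)
step 4: (93, 5)  from 1·(56,3) + (37,2)
step 5: (3404, 183)  from 36·(93,5) + (56,3)
…
step 7: (6901, 371)  from 1·(3497,188) + (3404,183)
step 8: (10398, 559)  from 1·(6901,371) + (3497,188)
step 9: (17299, 930)  from 1·(10398,559) + (6901,371)
(x₁, y₁) = (17299, 930);  17299² − 346·930² = 1 ✓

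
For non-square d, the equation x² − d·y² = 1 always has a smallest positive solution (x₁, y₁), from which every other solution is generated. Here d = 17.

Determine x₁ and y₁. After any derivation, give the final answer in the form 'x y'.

d=17: √d = [4; 8] (ℓ=1, odd), read p_1/q_1
k=0  a_k=4  p_k/q_k = 4/1
k=1  a_k=8  p_k/q_k = 33/8
→ (33, 8).  Check: 33²=1089, 17·8²=1088, difference 1.

33 8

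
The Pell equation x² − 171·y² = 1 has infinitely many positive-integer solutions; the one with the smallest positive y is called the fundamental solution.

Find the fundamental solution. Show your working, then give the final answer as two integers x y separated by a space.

[13; 13,26] for √171; ℓ=2 ⇒ convergent index 1
a_0=13:  p_0=13·1+0=13,  q_0=13·0+1=1
a_1=13:  p_1=13·13+1=170,  q_1=13·1+0=13
→ (170, 13).  Check: 170²=28900, 171·13²=28899, difference 1.

170 13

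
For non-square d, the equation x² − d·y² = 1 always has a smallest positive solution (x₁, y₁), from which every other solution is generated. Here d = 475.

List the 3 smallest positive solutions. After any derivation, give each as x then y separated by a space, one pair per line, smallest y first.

√475 → a₀=21, period (1,3,1,6,2,6,1,3,1,42); ℓ=10 even so k=9
k=0  a_k=21  p_k/q_k = 21/1
…
k=2  a_k=3  p_k/q_k = 87/4
…
k=5  a_k=2  p_k/q_k = 1591/73
…
k=7  a_k=1  p_k/q_k = 11878/545
k=8  a_k=3  p_k/q_k = 45921/2107
k=9  a_k=1  p_k/q_k = 57799/2652
(x₁, y₁) = (57799, 2652);  57799² − 475·2652² = 1 ✓
n=2: (57799,2652)∘(57799,2652) = (57799·57799+475·2652·2652, 57799·2652+2652·57799) = (6681448801,306565896)
n=3: (6681448801,306565896)∘(57799,2652) = (57799·6681448801+475·2652·306565896, 57799·306565896+2652·6681448801) = (772362118440199,35438404443156)

57799 2652
6681448801 306565896
772362118440199 35438404443156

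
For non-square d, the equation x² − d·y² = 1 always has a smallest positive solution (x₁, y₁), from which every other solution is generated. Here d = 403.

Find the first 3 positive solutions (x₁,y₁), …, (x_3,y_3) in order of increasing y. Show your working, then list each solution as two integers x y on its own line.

669878 33369
897473069767 44706317964
1202394930058086974 59895557730143415

[20; 13,2,1,3,1,3,1,2,13,40] for √403; ℓ=10 ⇒ convergent index 9
k=0  a_k=20  p_k/q_k = 20/1
…
k=2  a_k=2  p_k/q_k = 542/27
…
k=7  a_k=1  p_k/q_k = 17967/895
k=8  a_k=2  p_k/q_k = 50147/2498
k=9  a_k=13  p_k/q_k = 669878/33369
fundamental: x₁=669878, y₁=33369  (since 448736534884 − 403·1113490161 = 1)
(x_2, y_2) = (669878·669878 + 403·33369·33369, 669878·33369 + 33369·669878) = (897473069767, 44706317964)
(x_3, y_3) = (669878·897473069767 + 403·33369·44706317964, 669878·44706317964 + 33369·897473069767) = (1202394930058086974, 59895557730143415)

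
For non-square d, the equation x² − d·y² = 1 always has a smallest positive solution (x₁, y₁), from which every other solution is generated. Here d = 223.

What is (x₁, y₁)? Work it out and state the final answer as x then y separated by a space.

√223 = [14; 1,13,1,28, …], period ℓ=4 (even) → k=3
a_0=14:  p_0=14·1+0=14,  q_0=14·0+1=1
…
a_2=13:  p_2=13·15+14=209,  q_2=13·1+1=14
a_3=1:  p_3=1·209+15=224,  q_3=1·14+1=15
→ (224, 15).  Check: 224²=50176, 223·15²=50175, difference 1.

224 15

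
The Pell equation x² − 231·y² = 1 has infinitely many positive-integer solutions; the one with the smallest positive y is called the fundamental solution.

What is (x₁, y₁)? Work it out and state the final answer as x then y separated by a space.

76 5

d=231: √d = [15; 5,30] (ℓ=2, even), read p_1/q_1
i=0: a=15 ⇒ p=15, q=1
i=1: a=5 ⇒ p=76, q=5
→ (76, 5).  Check: 76²=5776, 231·5²=5775, difference 1.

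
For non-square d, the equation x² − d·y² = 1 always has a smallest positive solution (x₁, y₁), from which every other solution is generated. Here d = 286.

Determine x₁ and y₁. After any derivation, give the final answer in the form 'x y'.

561835 33222

√286 = [16; 1,10,3,3,2,3,3,10,1,32, …], period ℓ=10 (even) → k=9
a_0=16:  p_0=16·1+0=16,  q_0=16·0+1=1
…
a_3=3:  p_3=3·186+17=575,  q_3=3·11+1=34
…
a_6=3:  p_6=3·4397+1911=15102,  q_6=3·260+113=893
…
a_8=10:  p_8=10·49703+15102=512132,  q_8=10·2939+893=30283
a_9=1:  p_9=1·512132+49703=561835,  q_9=1·30283+2939=33222
fundamental: x₁=561835, y₁=33222  (since 315658567225 − 286·1103701284 = 1)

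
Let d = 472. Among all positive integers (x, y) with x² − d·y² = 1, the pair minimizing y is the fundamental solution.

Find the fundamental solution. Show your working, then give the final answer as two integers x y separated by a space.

306917 14127

d=472: √d = [21; 1,2,1,1,1,…,2,1,42] (ℓ=14, even), read p_13/q_13
i=0: a=21 ⇒ p=21, q=1
i=1: a=1 ⇒ p=22, q=1
i=2: a=2 ⇒ p=65, q=3
i=3: a=1 ⇒ p=87, q=4
i=4: a=1 ⇒ p=152, q=7
i=5: a=1 ⇒ p=239, q=11
i=6: a=4 ⇒ p=1108, q=51
…
i=12: a=2 ⇒ p=222687, q=10250
i=13: a=1 ⇒ p=306917, q=14127
(x₁, y₁) = (306917, 14127);  306917² − 472·14127² = 1 ✓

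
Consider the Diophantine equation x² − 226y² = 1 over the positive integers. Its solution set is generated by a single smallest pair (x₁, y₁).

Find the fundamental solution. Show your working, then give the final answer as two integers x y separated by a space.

451 30

d=226: √d = [15; 30] (ℓ=1, odd), read p_1/q_1
a_0=15:  p_0=15·1+0=15,  q_0=15·0+1=1
a_1=30:  p_1=30·15+1=451,  q_1=30·1+0=30
fundamental: x₁=451, y₁=30  (since 203401 − 226·900 = 1)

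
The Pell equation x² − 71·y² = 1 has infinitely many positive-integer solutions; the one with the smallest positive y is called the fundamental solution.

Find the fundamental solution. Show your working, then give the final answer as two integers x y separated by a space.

3480 413

d=71: √d = [8; 2,2,1,7,1,2,2,16] (ℓ=8, even), read p_7/q_7
k=0  a_k=8  p_k/q_k = 8/1
k=1  a_k=2  p_k/q_k = 17/2
k=2  a_k=2  p_k/q_k = 42/5
…
k=6  a_k=2  p_k/q_k = 1483/176
k=7  a_k=2  p_k/q_k = 3480/413
(x₁, y₁) = (3480, 413);  3480² − 71·413² = 1 ✓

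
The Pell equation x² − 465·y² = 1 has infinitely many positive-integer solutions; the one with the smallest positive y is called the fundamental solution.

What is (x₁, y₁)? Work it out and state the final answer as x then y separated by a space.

√465 = [21; 1,1,3,2,2,2,3,1,1,42, …], period ℓ=10 (even) → k=9
i=0: a=21 ⇒ p=21, q=1
…
i=3: a=3 ⇒ p=151, q=7
…
i=6: a=2 ⇒ p=2027, q=94
…
i=8: a=1 ⇒ p=8949, q=415
i=9: a=1 ⇒ p=15871, q=736
fundamental: x₁=15871, y₁=736  (since 251888641 − 465·541696 = 1)

15871 736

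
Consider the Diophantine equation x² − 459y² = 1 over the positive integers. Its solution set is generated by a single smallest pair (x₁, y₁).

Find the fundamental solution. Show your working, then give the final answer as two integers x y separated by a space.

499850 23331

d=459: √d = [21; 2,2,1,4,21,4,1,2,2,42] (ℓ=10, even), read p_9/q_9
k=0  a_k=21  p_k/q_k = 21/1
k=1  a_k=2  p_k/q_k = 43/2
k=2  a_k=2  p_k/q_k = 107/5
k=3  a_k=1  p_k/q_k = 150/7
k=4  a_k=4  p_k/q_k = 707/33
…
k=6  a_k=4  p_k/q_k = 60695/2833
k=7  a_k=1  p_k/q_k = 75692/3533
k=8  a_k=2  p_k/q_k = 212079/9899
k=9  a_k=2  p_k/q_k = 499850/23331
fundamental: x₁=499850, y₁=23331  (since 249850022500 − 459·544335561 = 1)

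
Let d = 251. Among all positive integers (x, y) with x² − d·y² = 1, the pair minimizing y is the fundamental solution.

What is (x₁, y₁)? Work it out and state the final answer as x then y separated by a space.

√251 = [15; 1,5,2,1,2,…,5,1,30, …], period ℓ=14 (even) → k=13
a_0=15:  p_0=15·1+0=15,  q_0=15·0+1=1
…
a_3=2:  p_3=2·95+16=206,  q_3=2·6+1=13
a_4=1:  p_4=1·206+95=301,  q_4=1·13+6=19
…
a_6=2:  p_6=2·808+301=1917,  q_6=2·51+19=121
…
a_8=2:  p_8=2·29563+1917=61043,  q_8=2·1866+121=3853
…
a_11=2:  p_11=2·212692+151649=577033,  q_11=2·13425+9572=36422
a_12=5:  p_12=5·577033+212692=3097857,  q_12=5·36422+13425=195535
a_13=1:  p_13=1·3097857+577033=3674890,  q_13=1·195535+36422=231957
→ (3674890, 231957).  Check: 3674890²=13504816512100, 251·231957²=13504816512099, difference 1.

3674890 231957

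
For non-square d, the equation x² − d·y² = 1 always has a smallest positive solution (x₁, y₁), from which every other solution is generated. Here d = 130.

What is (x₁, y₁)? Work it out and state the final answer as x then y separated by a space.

d=130: √d = [11; 2,2,22] (ℓ=3, odd), read p_5/q_5
a_0=11:  p_0=11·1+0=11,  q_0=11·0+1=1
…
a_2=2:  p_2=2·23+11=57,  q_2=2·2+1=5
…
a_4=2:  p_4=2·1277+57=2611,  q_4=2·112+5=229
a_5=2:  p_5=2·2611+1277=6499,  q_5=2·229+112=570
fundamental: x₁=6499, y₁=570  (since 42237001 − 130·324900 = 1)

6499 570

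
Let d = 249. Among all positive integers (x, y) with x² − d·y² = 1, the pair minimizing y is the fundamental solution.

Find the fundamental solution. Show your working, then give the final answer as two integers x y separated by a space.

8553815 542076

d=249: √d = [15; 1,3,1,1,5,…,3,1,30] (ℓ=16, even), read p_15/q_15
a_0=15:  p_0=15·1+0=15,  q_0=15·0+1=1
…
a_2=3:  p_2=3·16+15=63,  q_2=3·1+1=4
…
a_4=1:  p_4=1·79+63=142,  q_4=1·5+4=9
…
a_8=10:  p_8=10·3582+931=36751,  q_8=10·227+59=2329
…
a_10=1:  p_10=1·113835+36751=150586,  q_10=1·7214+2329=9543
a_11=5:  p_11=5·150586+113835=866765,  q_11=5·9543+7214=54929
…
a_14=3:  p_14=3·1884116+1017351=6669699,  q_14=3·119401+64472=422675
a_15=1:  p_15=1·6669699+1884116=8553815,  q_15=1·422675+119401=542076
→ (8553815, 542076).  Check: 8553815²=73167751054225, 249·542076²=73167751054224, difference 1.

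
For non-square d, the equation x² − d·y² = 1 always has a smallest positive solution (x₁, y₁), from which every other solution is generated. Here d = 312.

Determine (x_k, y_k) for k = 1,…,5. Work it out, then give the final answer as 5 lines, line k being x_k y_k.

d=312: √d = [17; 1,1,1,34] (ℓ=4, even), read p_3/q_3
a_0=17:  p_0=17·1+0=17,  q_0=17·0+1=1
a_1=1:  p_1=1·17+1=18,  q_1=1·1+0=1
a_2=1:  p_2=1·18+17=35,  q_2=1·1+1=2
a_3=1:  p_3=1·35+18=53,  q_3=1·2+1=3
fundamental: x₁=53, y₁=3  (since 2809 − 312·9 = 1)
k=2:  x_2 = 53·53+312·3·3 = 5617,  y_2 = 53·3+3·53 = 318
k=3:  x_3 = 53·5617+312·3·318 = 595349,  y_3 = 53·318+3·5617 = 33705
k=4:  x_4 = 53·595349+312·3·33705 = 63101377,  y_4 = 53·33705+3·595349 = 3572412
k=5:  x_5 = 53·63101377+312·3·3572412 = 6688150613,  y_5 = 53·3572412+3·63101377 = 378641967

53 3
5617 318
595349 33705
63101377 3572412
6688150613 378641967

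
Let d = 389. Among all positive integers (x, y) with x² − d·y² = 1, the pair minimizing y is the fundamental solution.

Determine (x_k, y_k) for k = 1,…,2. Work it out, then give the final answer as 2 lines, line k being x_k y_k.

3287049 166660
21609382256801 1095639172680

[19; 1,2,1,1,1,1,2,1,38] for √389; ℓ=9 ⇒ convergent index 17
k=0  a_k=19  p_k/q_k = 19/1
…
k=3  a_k=1  p_k/q_k = 79/4
…
k=5  a_k=1  p_k/q_k = 217/11
…
k=10  a_k=1  p_k/q_k = 50925/2582
…
k=12  a_k=1  p_k/q_k = 202418/10263
…
k=14  a_k=1  p_k/q_k = 556329/28207
k=15  a_k=1  p_k/q_k = 910240/46151
k=16  a_k=2  p_k/q_k = 2376809/120509
k=17  a_k=1  p_k/q_k = 3287049/166660
fundamental: x₁=3287049, y₁=166660  (since 10804691128401 − 389·27775555600 = 1)
k=2:  x_2 = 3287049·3287049+389·166660·166660 = 21609382256801,  y_2 = 3287049·166660+166660·3287049 = 1095639172680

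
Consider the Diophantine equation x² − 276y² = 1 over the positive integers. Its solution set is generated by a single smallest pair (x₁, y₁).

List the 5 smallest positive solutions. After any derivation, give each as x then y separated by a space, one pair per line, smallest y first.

7775 468
120901249 7277400
1880014414175 113163569532
29234224019520001 1759693498945200
454592181623521601375 27363233795434290468

d=276: √d = [16; 1,1,1,1,2,2,2,1,1,1,1,32] (ℓ=12, even), read p_11/q_11
k=0  a_k=16  p_k/q_k = 16/1
k=1  a_k=1  p_k/q_k = 17/1
k=2  a_k=1  p_k/q_k = 33/2
…
k=5  a_k=2  p_k/q_k = 216/13
…
k=10  a_k=1  p_k/q_k = 4768/287
k=11  a_k=1  p_k/q_k = 7775/468
(x₁, y₁) = (7775, 468);  7775² − 276·468² = 1 ✓
(x_2, y_2) = (7775·7775 + 276·468·468, 7775·468 + 468·7775) = (120901249, 7277400)
(x_3, y_3) = (7775·120901249 + 276·468·7277400, 7775·7277400 + 468·120901249) = (1880014414175, 113163569532)
(x_4, y_4) = (7775·1880014414175 + 276·468·113163569532, 7775·113163569532 + 468·1880014414175) = (29234224019520001, 1759693498945200)
(x_5, y_5) = (7775·29234224019520001 + 276·468·1759693498945200, 7775·1759693498945200 + 468·29234224019520001) = (454592181623521601375, 27363233795434290468)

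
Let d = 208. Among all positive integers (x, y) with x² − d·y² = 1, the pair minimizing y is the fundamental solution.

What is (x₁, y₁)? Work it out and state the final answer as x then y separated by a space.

[14; 2,2,1,2,2,28] for √208; ℓ=6 ⇒ convergent index 5
a_0=14:  p_0=14·1+0=14,  q_0=14·0+1=1
…
a_2=2:  p_2=2·29+14=72,  q_2=2·2+1=5
a_3=1:  p_3=1·72+29=101,  q_3=1·5+2=7
a_4=2:  p_4=2·101+72=274,  q_4=2·7+5=19
a_5=2:  p_5=2·274+101=649,  q_5=2·19+7=45
→ (649, 45).  Check: 649²=421201, 208·45²=421200, difference 1.

649 45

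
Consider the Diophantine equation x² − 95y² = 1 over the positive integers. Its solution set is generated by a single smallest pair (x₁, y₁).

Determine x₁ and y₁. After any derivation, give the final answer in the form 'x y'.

39 4

d=95: √d = [9; 1,2,1,18] (ℓ=4, even), read p_3/q_3
a_0=9:  p_0=9·1+0=9,  q_0=9·0+1=1
…
a_2=2:  p_2=2·10+9=29,  q_2=2·1+1=3
a_3=1:  p_3=1·29+10=39,  q_3=1·3+1=4
fundamental: x₁=39, y₁=4  (since 1521 − 95·16 = 1)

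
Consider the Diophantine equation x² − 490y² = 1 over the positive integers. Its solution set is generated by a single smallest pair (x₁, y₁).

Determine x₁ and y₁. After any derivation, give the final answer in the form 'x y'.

d=490: √d = [22; 7,2,1,4,4,4,1,2,7,44] (ℓ=10, even), read p_9/q_9
a_0=22:  p_0=22·1+0=22,  q_0=22·0+1=1
…
a_4=4:  p_4=4·487+332=2280,  q_4=4·22+15=103
a_5=4:  p_5=4·2280+487=9607,  q_5=4·103+22=434
a_6=4:  p_6=4·9607+2280=40708,  q_6=4·434+103=1839
…
a_8=2:  p_8=2·50315+40708=141338,  q_8=2·2273+1839=6385
a_9=7:  p_9=7·141338+50315=1039681,  q_9=7·6385+2273=46968
fundamental: x₁=1039681, y₁=46968  (since 1080936581761 − 490·2205993024 = 1)

1039681 46968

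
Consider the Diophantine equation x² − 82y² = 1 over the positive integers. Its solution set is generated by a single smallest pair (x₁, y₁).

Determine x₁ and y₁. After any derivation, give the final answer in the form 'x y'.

[9; 18] for √82; ℓ=1 ⇒ convergent index 1
step 0: (9, 1)  from 9·(1,0) + (0,1)
step 1: (163, 18)  from 18·(9,1) + (1,0)
→ (163, 18).  Check: 163²=26569, 82·18²=26568, difference 1.

163 18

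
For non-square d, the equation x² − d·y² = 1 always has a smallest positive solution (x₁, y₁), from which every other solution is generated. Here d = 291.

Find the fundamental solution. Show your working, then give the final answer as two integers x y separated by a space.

√291 → a₀=17, period (17,34); ℓ=2 even so k=1
a_0=17:  p_0=17·1+0=17,  q_0=17·0+1=1
a_1=17:  p_1=17·17+1=290,  q_1=17·1+0=17
(x₁, y₁) = (290, 17);  290² − 291·17² = 1 ✓

290 17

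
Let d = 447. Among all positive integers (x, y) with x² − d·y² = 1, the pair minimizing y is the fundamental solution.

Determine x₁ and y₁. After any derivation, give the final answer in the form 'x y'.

148 7

√447 = [21; 7,42, …], period ℓ=2 (even) → k=1
k=0  a_k=21  p_k/q_k = 21/1
k=1  a_k=7  p_k/q_k = 148/7
fundamental: x₁=148, y₁=7  (since 21904 − 447·49 = 1)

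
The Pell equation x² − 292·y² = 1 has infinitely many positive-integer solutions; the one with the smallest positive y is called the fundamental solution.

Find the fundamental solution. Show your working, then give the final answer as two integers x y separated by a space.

√292 = [17; 11,2,1,3,8,3,1,2,11,34, …], period ℓ=10 (even) → k=9
k=0  a_k=17  p_k/q_k = 17/1
k=1  a_k=11  p_k/q_k = 188/11
k=2  a_k=2  p_k/q_k = 393/23
k=3  a_k=1  p_k/q_k = 581/34
k=4  a_k=3  p_k/q_k = 2136/125
k=5  a_k=8  p_k/q_k = 17669/1034
k=6  a_k=3  p_k/q_k = 55143/3227
k=7  a_k=1  p_k/q_k = 72812/4261
k=8  a_k=2  p_k/q_k = 200767/11749
k=9  a_k=11  p_k/q_k = 2281249/133500
fundamental: x₁=2281249, y₁=133500  (since 5204097000001 − 292·17822250000 = 1)

2281249 133500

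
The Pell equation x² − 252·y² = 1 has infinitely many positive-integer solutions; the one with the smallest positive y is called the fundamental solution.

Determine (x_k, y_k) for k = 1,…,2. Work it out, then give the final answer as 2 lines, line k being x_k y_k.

[15; 1,6,1,30] for √252; ℓ=4 ⇒ convergent index 3
step 0: (15, 1)  from 15·(1,0) + (0,1)
step 1: (16, 1)  from 1·(15,1) + (1,0)
step 2: (111, 7)  from 6·(16,1) + (15,1)
step 3: (127, 8)  from 1·(111,7) + (16,1)
(x₁, y₁) = (127, 8);  127² − 252·8² = 1 ✓
k=2:  x_2 = 127·127+252·8·8 = 32257,  y_2 = 127·8+8·127 = 2032

127 8
32257 2032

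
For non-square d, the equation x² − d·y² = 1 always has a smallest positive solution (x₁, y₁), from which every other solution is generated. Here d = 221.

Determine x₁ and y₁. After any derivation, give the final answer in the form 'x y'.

√221 → a₀=14, period (1,6,2,6,1,28); ℓ=6 even so k=5
k=0  a_k=14  p_k/q_k = 14/1
…
k=4  a_k=6  p_k/q_k = 1442/97
k=5  a_k=1  p_k/q_k = 1665/112
(x₁, y₁) = (1665, 112);  1665² − 221·112² = 1 ✓

1665 112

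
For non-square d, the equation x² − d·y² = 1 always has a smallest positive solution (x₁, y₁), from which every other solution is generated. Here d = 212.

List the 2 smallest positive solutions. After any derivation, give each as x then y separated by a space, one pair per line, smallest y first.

66249 4550
8777860001 602865900

d=212: √d = [14; 1,1,3,1,1,…,1,1,28] (ℓ=14, even), read p_13/q_13
a_0=14:  p_0=14·1+0=14,  q_0=14·0+1=1
…
a_3=3:  p_3=3·29+15=102,  q_3=3·2+1=7
a_4=1:  p_4=1·102+29=131,  q_4=1·7+2=9
…
a_6=1:  p_6=1·233+131=364,  q_6=1·16+9=25
a_7=6:  p_7=6·364+233=2417,  q_7=6·25+16=166
a_8=1:  p_8=1·2417+364=2781,  q_8=1·166+25=191
a_9=1:  p_9=1·2781+2417=5198,  q_9=1·191+166=357
a_10=1:  p_10=1·5198+2781=7979,  q_10=1·357+191=548
a_11=3:  p_11=3·7979+5198=29135,  q_11=3·548+357=2001
a_12=1:  p_12=1·29135+7979=37114,  q_12=1·2001+548=2549
a_13=1:  p_13=1·37114+29135=66249,  q_13=1·2549+2001=4550
(x₁, y₁) = (66249, 4550);  66249² − 212·4550² = 1 ✓
n=2: (66249,4550)∘(66249,4550) = (66249·66249+212·4550·4550, 66249·4550+4550·66249) = (8777860001,602865900)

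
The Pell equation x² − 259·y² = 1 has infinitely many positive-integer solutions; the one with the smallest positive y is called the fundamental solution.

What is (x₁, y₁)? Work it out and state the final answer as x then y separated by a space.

d=259: √d = [16; 10,1,2,3,4,3,2,1,10,32] (ℓ=10, even), read p_9/q_9
step 0: (16, 1)  from 16·(1,0) + (0,1)
step 1: (161, 10)  from 10·(16,1) + (1,0)
step 2: (177, 11)  from 1·(161,10) + (16,1)
step 3: (515, 32)  from 2·(177,11) + (161,10)
step 4: (1722, 107)  from 3·(515,32) + (177,11)
…
step 8: (79196, 4921)  from 1·(55265,3434) + (23931,1487)
step 9: (847225, 52644)  from 10·(79196,4921) + (55265,3434)
fundamental: x₁=847225, y₁=52644  (since 717790200625 − 259·2771390736 = 1)

847225 52644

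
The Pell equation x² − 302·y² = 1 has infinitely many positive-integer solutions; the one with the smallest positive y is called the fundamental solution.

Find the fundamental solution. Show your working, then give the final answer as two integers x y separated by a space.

4276623 246092

√302 → a₀=17, period (2,1,1,1,4,…,1,2,34); ℓ=16 even so k=15
k=0  a_k=17  p_k/q_k = 17/1
…
k=2  a_k=1  p_k/q_k = 52/3
…
k=4  a_k=1  p_k/q_k = 139/8
…
k=6  a_k=2  p_k/q_k = 1425/82
k=7  a_k=1  p_k/q_k = 2068/119
k=8  a_k=16  p_k/q_k = 34513/1986
…
k=11  a_k=4  p_k/q_k = 467281/26889
…
k=14  a_k=1  p_k/q_k = 1617193/93059
k=15  a_k=2  p_k/q_k = 4276623/246092
(x₁, y₁) = (4276623, 246092);  4276623² − 302·246092² = 1 ✓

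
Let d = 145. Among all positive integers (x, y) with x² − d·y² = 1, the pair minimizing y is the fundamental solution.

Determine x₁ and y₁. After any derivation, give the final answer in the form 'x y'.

√145 → a₀=12, period (24); ℓ=1 odd so k=1
k=0  a_k=12  p_k/q_k = 12/1
k=1  a_k=24  p_k/q_k = 289/24
(x₁, y₁) = (289, 24);  289² − 145·24² = 1 ✓

289 24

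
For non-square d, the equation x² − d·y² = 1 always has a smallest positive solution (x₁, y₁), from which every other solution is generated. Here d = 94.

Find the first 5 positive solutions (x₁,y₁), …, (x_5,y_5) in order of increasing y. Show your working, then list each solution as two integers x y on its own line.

2143295 221064
9187426914049 947610731760
39382732335491159615 4062018686654877336
168817626601983862467148801 17412208682026983028992480
723651950015758622280719887718975 74638999614285983163562219965864

√94 → a₀=9, period (1,2,3,1,1,…,2,1,18); ℓ=16 even so k=15
i=0: a=9 ⇒ p=9, q=1
i=1: a=1 ⇒ p=10, q=1
…
i=3: a=3 ⇒ p=97, q=10
…
i=6: a=5 ⇒ p=1241, q=128
…
i=9: a=1 ⇒ p=14417, q=1487
i=10: a=5 ⇒ p=85038, q=8771
…
i=12: a=1 ⇒ p=184493, q=19029
…
i=14: a=2 ⇒ p=1490361, q=153719
i=15: a=1 ⇒ p=2143295, q=221064
fundamental: x₁=2143295, y₁=221064  (since 4593713457025 − 94·48869292096 = 1)
(x_2, y_2) = (2143295·2143295 + 94·221064·221064, 2143295·221064 + 221064·2143295) = (9187426914049, 947610731760)
(x_3, y_3) = (2143295·9187426914049 + 94·221064·947610731760, 2143295·947610731760 + 221064·9187426914049) = (39382732335491159615, 4062018686654877336)
(x_4, y_4) = (2143295·39382732335491159615 + 94·221064·4062018686654877336, 2143295·4062018686654877336 + 221064·39382732335491159615) = (168817626601983862467148801, 17412208682026983028992480)
(x_5, y_5) = (2143295·168817626601983862467148801 + 94·221064·17412208682026983028992480, 2143295·17412208682026983028992480 + 221064·168817626601983862467148801) = (723651950015758622280719887718975, 74638999614285983163562219965864)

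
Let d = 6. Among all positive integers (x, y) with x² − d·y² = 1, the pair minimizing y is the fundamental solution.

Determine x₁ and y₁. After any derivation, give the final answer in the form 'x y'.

d=6: √d = [2; 2,4] (ℓ=2, even), read p_1/q_1
i=0: a=2 ⇒ p=2, q=1
i=1: a=2 ⇒ p=5, q=2
→ (5, 2).  Check: 5²=25, 6·2²=24, difference 1.

5 2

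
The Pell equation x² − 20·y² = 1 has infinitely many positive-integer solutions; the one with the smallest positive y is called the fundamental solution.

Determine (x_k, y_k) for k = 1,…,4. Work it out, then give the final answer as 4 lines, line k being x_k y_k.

[4; 2,8] for √20; ℓ=2 ⇒ convergent index 1
a_0=4:  p_0=4·1+0=4,  q_0=4·0+1=1
a_1=2:  p_1=2·4+1=9,  q_1=2·1+0=2
(x₁, y₁) = (9, 2);  9² − 20·2² = 1 ✓
(x_2, y_2) = (9·9 + 20·2·2, 9·2 + 2·9) = (161, 36)
(x_3, y_3) = (9·161 + 20·2·36, 9·36 + 2·161) = (2889, 646)
(x_4, y_4) = (9·2889 + 20·2·646, 9·646 + 2·2889) = (51841, 11592)

9 2
161 36
2889 646
51841 11592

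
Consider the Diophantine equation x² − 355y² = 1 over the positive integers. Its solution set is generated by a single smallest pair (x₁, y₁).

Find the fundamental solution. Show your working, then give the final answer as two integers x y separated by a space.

[18; 1,5,3,3,1,6,1,3,3,5,1,36] for √355; ℓ=12 ⇒ convergent index 11
i=0: a=18 ⇒ p=18, q=1
i=1: a=1 ⇒ p=19, q=1
…
i=3: a=3 ⇒ p=358, q=19
i=4: a=3 ⇒ p=1187, q=63
i=5: a=1 ⇒ p=1545, q=82
i=6: a=6 ⇒ p=10457, q=555
i=7: a=1 ⇒ p=12002, q=637
i=8: a=3 ⇒ p=46463, q=2466
…
i=10: a=5 ⇒ p=803418, q=42641
i=11: a=1 ⇒ p=954809, q=50676
→ (954809, 50676).  Check: 954809²=911660226481, 355·50676²=911660226480, difference 1.

954809 50676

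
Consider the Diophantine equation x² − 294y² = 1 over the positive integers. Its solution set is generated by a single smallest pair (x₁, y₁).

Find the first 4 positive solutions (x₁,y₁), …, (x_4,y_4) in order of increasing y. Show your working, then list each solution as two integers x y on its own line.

4801 280
46099201 2688560
442644523201 25815552840
4250272665676801 247880935681120

[17; 6,1,4,1,6,34] for √294; ℓ=6 ⇒ convergent index 5
k=0  a_k=17  p_k/q_k = 17/1
k=1  a_k=6  p_k/q_k = 103/6
…
k=3  a_k=4  p_k/q_k = 583/34
k=4  a_k=1  p_k/q_k = 703/41
k=5  a_k=6  p_k/q_k = 4801/280
fundamental: x₁=4801, y₁=280  (since 23049601 − 294·78400 = 1)
(4801+280√294)^2 = 46099201 + 2688560√294
(4801+280√294)^3 = 442644523201 + 25815552840√294
(4801+280√294)^4 = 4250272665676801 + 247880935681120√294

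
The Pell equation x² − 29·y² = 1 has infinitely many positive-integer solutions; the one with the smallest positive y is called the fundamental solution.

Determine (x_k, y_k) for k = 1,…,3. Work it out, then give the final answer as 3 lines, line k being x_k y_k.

√29 → a₀=5, period (2,1,1,2,10); ℓ=5 odd so k=9
step 0: (5, 1)  from 5·(1,0) + (0,1)
…
step 2: (16, 3)  from 1·(11,2) + (5,1)
step 3: (27, 5)  from 1·(16,3) + (11,2)
step 4: (70, 13)  from 2·(27,5) + (16,3)
…
step 6: (1524, 283)  from 2·(727,135) + (70,13)
…
step 8: (3775, 701)  from 1·(2251,418) + (1524,283)
step 9: (9801, 1820)  from 2·(3775,701) + (2251,418)
(x₁, y₁) = (9801, 1820);  9801² − 29·1820² = 1 ✓
n=2: (9801,1820)∘(9801,1820) = (9801·9801+29·1820·1820, 9801·1820+1820·9801) = (192119201,35675640)
n=3: (192119201,35675640)∘(9801,1820) = (9801·192119201+29·1820·35675640, 9801·35675640+1820·192119201) = (3765920568201,699313893460)

9801 1820
192119201 35675640
3765920568201 699313893460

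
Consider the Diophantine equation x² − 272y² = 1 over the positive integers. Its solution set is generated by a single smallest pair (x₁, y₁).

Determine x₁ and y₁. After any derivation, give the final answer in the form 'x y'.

33 2

d=272: √d = [16; 2,32] (ℓ=2, even), read p_1/q_1
k=0  a_k=16  p_k/q_k = 16/1
k=1  a_k=2  p_k/q_k = 33/2
→ (33, 2).  Check: 33²=1089, 272·2²=1088, difference 1.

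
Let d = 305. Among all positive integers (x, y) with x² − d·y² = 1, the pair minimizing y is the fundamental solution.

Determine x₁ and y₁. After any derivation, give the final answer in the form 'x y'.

489 28

√305 → a₀=17, period (2,6,2,34); ℓ=4 even so k=3
i=0: a=17 ⇒ p=17, q=1
…
i=2: a=6 ⇒ p=227, q=13
i=3: a=2 ⇒ p=489, q=28
fundamental: x₁=489, y₁=28  (since 239121 − 305·784 = 1)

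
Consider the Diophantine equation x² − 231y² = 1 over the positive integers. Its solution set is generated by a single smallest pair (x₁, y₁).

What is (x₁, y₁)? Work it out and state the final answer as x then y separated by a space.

d=231: √d = [15; 5,30] (ℓ=2, even), read p_1/q_1
i=0: a=15 ⇒ p=15, q=1
i=1: a=5 ⇒ p=76, q=5
(x₁, y₁) = (76, 5);  76² − 231·5² = 1 ✓

76 5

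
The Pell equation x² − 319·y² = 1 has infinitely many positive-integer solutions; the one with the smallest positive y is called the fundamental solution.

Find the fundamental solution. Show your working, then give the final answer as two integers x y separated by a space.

12901780 722361

[17; 1,6,5,1,4,…,6,1,34] for √319; ℓ=14 ⇒ convergent index 13
step 0: (17, 1)  from 17·(1,0) + (0,1)
…
step 3: (643, 36)  from 5·(125,7) + (18,1)
step 4: (768, 43)  from 1·(643,36) + (125,7)
step 5: (3715, 208)  from 4·(768,43) + (643,36)
…
step 7: (15628, 875)  from 1·(11913,667) + (3715,208)
…
step 9: (250816, 14043)  from 4·(58797,3292) + (15628,875)
step 10: (309613, 17335)  from 1·(250816,14043) + (58797,3292)
step 11: (1798881, 100718)  from 5·(309613,17335) + (250816,14043)
step 12: (11102899, 621643)  from 6·(1798881,100718) + (309613,17335)
step 13: (12901780, 722361)  from 1·(11102899,621643) + (1798881,100718)
fundamental: x₁=12901780, y₁=722361  (since 166455927168400 − 319·521805414321 = 1)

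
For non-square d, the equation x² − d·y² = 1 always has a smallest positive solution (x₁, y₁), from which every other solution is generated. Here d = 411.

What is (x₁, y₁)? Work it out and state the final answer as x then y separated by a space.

49730 2453

d=411: √d = [20; 3,1,1,1,19,1,1,1,3,40] (ℓ=10, even), read p_9/q_9
i=0: a=20 ⇒ p=20, q=1
i=1: a=3 ⇒ p=61, q=3
i=2: a=1 ⇒ p=81, q=4
i=3: a=1 ⇒ p=142, q=7
i=4: a=1 ⇒ p=223, q=11
…
i=6: a=1 ⇒ p=4602, q=227
…
i=8: a=1 ⇒ p=13583, q=670
i=9: a=3 ⇒ p=49730, q=2453
(x₁, y₁) = (49730, 2453);  49730² − 411·2453² = 1 ✓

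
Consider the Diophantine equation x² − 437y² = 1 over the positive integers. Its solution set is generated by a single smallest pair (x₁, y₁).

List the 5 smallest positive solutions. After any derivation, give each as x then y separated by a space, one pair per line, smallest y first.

4599 220
42301601 2023560
389090121399 18612704660
3578850894326401 171199655439120
32918270136924114999 1574694412116321100

√437 → a₀=20, period (1,9,2,9,1,40); ℓ=6 even so k=5
a_0=20:  p_0=20·1+0=20,  q_0=20·0+1=1
…
a_4=9:  p_4=9·439+209=4160,  q_4=9·21+10=199
a_5=1:  p_5=1·4160+439=4599,  q_5=1·199+21=220
fundamental: x₁=4599, y₁=220  (since 21150801 − 437·48400 = 1)
k=2:  x_2 = 4599·4599+437·220·220 = 42301601,  y_2 = 4599·220+220·4599 = 2023560
k=3:  x_3 = 4599·42301601+437·220·2023560 = 389090121399,  y_3 = 4599·2023560+220·42301601 = 18612704660
k=4:  x_4 = 4599·389090121399+437·220·18612704660 = 3578850894326401,  y_4 = 4599·18612704660+220·389090121399 = 171199655439120
k=5:  x_5 = 4599·3578850894326401+437·220·171199655439120 = 32918270136924114999,  y_5 = 4599·171199655439120+220·3578850894326401 = 1574694412116321100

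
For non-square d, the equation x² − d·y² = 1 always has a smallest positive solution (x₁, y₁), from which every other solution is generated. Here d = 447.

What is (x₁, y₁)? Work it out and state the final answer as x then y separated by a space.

√447 → a₀=21, period (7,42); ℓ=2 even so k=1
k=0  a_k=21  p_k/q_k = 21/1
k=1  a_k=7  p_k/q_k = 148/7
fundamental: x₁=148, y₁=7  (since 21904 − 447·49 = 1)

148 7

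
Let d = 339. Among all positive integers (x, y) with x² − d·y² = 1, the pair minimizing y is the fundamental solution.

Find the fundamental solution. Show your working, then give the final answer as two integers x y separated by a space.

97970 5321

√339 → a₀=18, period (2,2,2,1,17,1,2,2,2,36); ℓ=10 even so k=9
step 0: (18, 1)  from 18·(1,0) + (0,1)
…
step 2: (92, 5)  from 2·(37,2) + (18,1)
step 3: (221, 12)  from 2·(92,5) + (37,2)
…
step 7: (17252, 937)  from 2·(5855,318) + (5542,301)
step 8: (40359, 2192)  from 2·(17252,937) + (5855,318)
step 9: (97970, 5321)  from 2·(40359,2192) + (17252,937)
→ (97970, 5321).  Check: 97970²=9598120900, 339·5321²=9598120899, difference 1.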